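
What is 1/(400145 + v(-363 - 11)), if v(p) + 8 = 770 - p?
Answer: 1/401281 ≈ 2.4920e-6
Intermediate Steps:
v(p) = 762 - p (v(p) = -8 + (770 - p) = 762 - p)
1/(400145 + v(-363 - 11)) = 1/(400145 + (762 - (-363 - 11))) = 1/(400145 + (762 - 1*(-374))) = 1/(400145 + (762 + 374)) = 1/(400145 + 1136) = 1/401281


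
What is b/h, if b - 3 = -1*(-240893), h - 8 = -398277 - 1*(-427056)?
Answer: 240896/28787 ≈ 8.3682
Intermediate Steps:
h = 28787 (h = 8 + (-398277 - 1*(-427056)) = 8 + (-398277 + 427056) = 8 + 28779 = 28787)
b = 240896 (b = 3 - 1*(-240893) = 3 + 240893 = 240896)
b/h = 240896/28787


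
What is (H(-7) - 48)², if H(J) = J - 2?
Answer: 3249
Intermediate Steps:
H(J) = -2 + J
(H(-7) - 48)² = ((-2 - 7) - 48)² = (-9 - 48)² = (-57)² = 3249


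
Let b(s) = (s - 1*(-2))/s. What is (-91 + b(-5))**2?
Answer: 204304/25 ≈ 8172.2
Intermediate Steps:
b(s) = (2 + s)/s (b(s) = (s + 2)/s = (2 + s)/s)
(-91 + b(-5))**2 = (-91 + (2 - 5)/(-5))**2 = (-91 - 1/5*(-3))**2 = (-91 + 3/5)**2 = (-452/5)**2 = 204304/25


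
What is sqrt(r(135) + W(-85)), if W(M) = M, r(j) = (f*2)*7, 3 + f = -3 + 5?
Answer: 3*I*sqrt(11) ≈ 9.9499*I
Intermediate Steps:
f = -1 (f = -3 + (-3 + 5) = -3 + 2 = -1)
r(j) = -14 (r(j) = -1*2*7 = -2*7 = -14)
sqrt(r(135) + W(-85)) = sqrt(-14 - 85) = sqrt(-99) = 3*I*sqrt(11)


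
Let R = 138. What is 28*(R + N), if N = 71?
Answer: 5852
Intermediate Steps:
28*(R + N) = 28*(138 + 71) = 28*209 = 5852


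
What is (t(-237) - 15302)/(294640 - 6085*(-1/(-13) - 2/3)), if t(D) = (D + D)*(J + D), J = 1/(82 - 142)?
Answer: 37847121/116309150 ≈ 0.32540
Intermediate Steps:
J = -1/60 (J = 1/(-60) = -1/60 ≈ -0.016667)
t(D) = 2*D*(-1/60 + D) (t(D) = (D + D)*(-1/60 + D) = (2*D)*(-1/60 + D) = 2*D*(-1/60 + D))
(t(-237) - 15302)/(294640 - 6085*(-1/(-13) - 2/3)) = ((1/30)*(-237)*(-1 + 60*(-237)) - 15302)/(294640 - 6085*(-1/(-13) - 2/3)) = ((1/30)*(-237)*(-1 - 14220) - 15302)/(294640 - 6085*(-1*(-1/13) - 2*1/3)) = ((1/30)*(-237)*(-14221) - 15302)/(294640 - 6085*(1/13 - 2/3)) = (1123459/10 - 15302)/(294640 - 6085*(-23/39)) = 970439/(10*(294640 + 139955/39)) = 970439/(10*(11630915/39)) = (970439/10)*(39/11630915) = 37847121/116309150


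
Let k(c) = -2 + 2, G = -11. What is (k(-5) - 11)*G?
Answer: 121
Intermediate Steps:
k(c) = 0
(k(-5) - 11)*G = (0 - 11)*(-11) = -11*(-11) = 121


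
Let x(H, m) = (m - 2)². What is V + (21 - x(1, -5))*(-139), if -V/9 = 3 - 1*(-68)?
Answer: 3253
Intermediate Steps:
x(H, m) = (-2 + m)²
V = -639 (V = -9*(3 - 1*(-68)) = -9*(3 + 68) = -9*71 = -639)
V + (21 - x(1, -5))*(-139) = -639 + (21 - (-2 - 5)²)*(-139) = -639 + (21 - 1*(-7)²)*(-139) = -639 + (21 - 1*49)*(-139) = -639 + (21 - 49)*(-139) = -639 - 28*(-139) = -639 + 3892 = 3253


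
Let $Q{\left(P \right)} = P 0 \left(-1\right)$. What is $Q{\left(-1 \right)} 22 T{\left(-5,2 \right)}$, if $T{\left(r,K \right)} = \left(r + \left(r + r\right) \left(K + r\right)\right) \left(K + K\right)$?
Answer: $0$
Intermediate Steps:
$T{\left(r,K \right)} = 2 K \left(r + 2 r \left(K + r\right)\right)$ ($T{\left(r,K \right)} = \left(r + 2 r \left(K + r\right)\right) 2 K = 2 K \left(r + 2 r \left(K + r\right)\right)$)
$Q{\left(P \right)} = 0$ ($Q{\left(P \right)} = 0 \left(-1\right) = 0$)
$Q{\left(-1 \right)} 22 T{\left(-5,2 \right)} = 0 \cdot 22 \cdot 2 \cdot 2 \left(-5\right) \left(1 + 2 \cdot 2 + 2 \left(-5\right)\right) = 0 \cdot 2 \cdot 2 \left(-5\right) \left(1 + 4 - 10\right) = 0 \cdot 2 \cdot 2 \left(-5\right) \left(-5\right) = 0 \cdot 100 = 0$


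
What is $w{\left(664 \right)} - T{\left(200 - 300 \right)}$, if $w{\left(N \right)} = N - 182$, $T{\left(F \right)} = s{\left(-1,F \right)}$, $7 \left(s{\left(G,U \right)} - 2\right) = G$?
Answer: $\frac{3361}{7} \approx 480.14$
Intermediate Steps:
$s{\left(G,U \right)} = 2 + \frac{G}{7}$
$T{\left(F \right)} = \frac{13}{7}$ ($T{\left(F \right)} = 2 + \frac{1}{7} \left(-1\right) = 2 - \frac{1}{7} = \frac{13}{7}$)
$w{\left(N \right)} = -182 + N$ ($w{\left(N \right)} = N - 182 = -182 + N$)
$w{\left(664 \right)} - T{\left(200 - 300 \right)} = \left(-182 + 664\right) - \frac{13}{7} = 482 - \frac{13}{7} = \frac{3361}{7}$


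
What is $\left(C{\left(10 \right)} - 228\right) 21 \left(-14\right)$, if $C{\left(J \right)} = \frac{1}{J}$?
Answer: $\frac{335013}{5} \approx 67003.0$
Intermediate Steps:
$\left(C{\left(10 \right)} - 228\right) 21 \left(-14\right) = \left(\frac{1}{10} - 228\right) 21 \left(-14\right) = \left(\frac{1}{10} - 228\right) \left(-294\right) = \left(- \frac{2279}{10}\right) \left(-294\right) = \frac{335013}{5}$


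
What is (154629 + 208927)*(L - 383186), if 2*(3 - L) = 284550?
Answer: -191033408648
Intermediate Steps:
L = -142272 (L = 3 - 1/2*284550 = 3 - 142275 = -142272)
(154629 + 208927)*(L - 383186) = (154629 + 208927)*(-142272 - 383186) = 363556*(-525458) = -191033408648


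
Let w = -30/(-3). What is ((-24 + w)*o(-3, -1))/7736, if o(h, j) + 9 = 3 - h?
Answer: 21/3868 ≈ 0.0054292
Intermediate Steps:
o(h, j) = -6 - h (o(h, j) = -9 + (3 - h) = -6 - h)
w = 10 (w = -30*(-1/3) = 10)
((-24 + w)*o(-3, -1))/7736 = ((-24 + 10)*(-6 - 1*(-3)))/7736 = -14*(-6 + 3)*(1/7736) = -14*(-3)*(1/7736) = 42*(1/7736) = 21/3868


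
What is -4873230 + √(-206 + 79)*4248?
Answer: -4873230 + 4248*I*√127 ≈ -4.8732e+6 + 47873.0*I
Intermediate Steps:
-4873230 + √(-206 + 79)*4248 = -4873230 + √(-127)*4248 = -4873230 + (I*√127)*4248 = -4873230 + 4248*I*√127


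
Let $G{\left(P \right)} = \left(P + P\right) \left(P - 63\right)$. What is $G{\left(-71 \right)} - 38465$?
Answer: $-19437$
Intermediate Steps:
$G{\left(P \right)} = 2 P \left(-63 + P\right)$
$G{\left(-71 \right)} - 38465 = 2 \left(-71\right) \left(-63 - 71\right) - 38465 = 2 \left(-71\right) \left(-134\right) - 38465 = 19028 - 38465 = -19437$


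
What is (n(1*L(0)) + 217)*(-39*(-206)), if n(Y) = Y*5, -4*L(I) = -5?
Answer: 3587181/2 ≈ 1.7936e+6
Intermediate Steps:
L(I) = 5/4 (L(I) = -1/4*(-5) = 5/4)
n(Y) = 5*Y
(n(1*L(0)) + 217)*(-39*(-206)) = (5*(1*(5/4)) + 217)*(-39*(-206)) = (5*(5/4) + 217)*8034 = (25/4 + 217)*8034 = (893/4)*8034 = 3587181/2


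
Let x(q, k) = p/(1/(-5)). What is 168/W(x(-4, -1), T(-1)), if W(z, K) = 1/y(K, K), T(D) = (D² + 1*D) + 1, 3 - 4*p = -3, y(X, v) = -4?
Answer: -672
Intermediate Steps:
p = 3/2 (p = ¾ - ¼*(-3) = ¾ + ¾ = 3/2 ≈ 1.5000)
x(q, k) = -15/2 (x(q, k) = 3/(2*(1/(-5))) = 3/(2*(-⅕)) = (3/2)*(-5) = -15/2)
T(D) = 1 + D + D² (T(D) = (D² + D) + 1 = (D + D²) + 1 = 1 + D + D²)
W(z, K) = -¼ (W(z, K) = 1/(-4) = -¼)
168/W(x(-4, -1), T(-1)) = 168/(-¼) = 168*(-4) = -672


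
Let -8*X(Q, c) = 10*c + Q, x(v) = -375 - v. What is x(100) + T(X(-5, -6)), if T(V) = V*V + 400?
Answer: -575/64 ≈ -8.9844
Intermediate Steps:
X(Q, c) = -5*c/4 - Q/8 (X(Q, c) = -(10*c + Q)/8 = -(Q + 10*c)/8 = -5*c/4 - Q/8)
T(V) = 400 + V**2 (T(V) = V**2 + 400 = 400 + V**2)
x(100) + T(X(-5, -6)) = (-375 - 1*100) + (400 + (-5/4*(-6) - 1/8*(-5))**2) = (-375 - 100) + (400 + (15/2 + 5/8)**2) = -475 + (400 + (65/8)**2) = -475 + (400 + 4225/64) = -475 + 29825/64 = -575/64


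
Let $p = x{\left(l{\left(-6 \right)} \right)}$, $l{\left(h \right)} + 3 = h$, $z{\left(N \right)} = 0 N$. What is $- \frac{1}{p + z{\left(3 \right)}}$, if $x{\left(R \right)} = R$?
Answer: $\frac{1}{9} \approx 0.11111$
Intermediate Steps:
$z{\left(N \right)} = 0$
$l{\left(h \right)} = -3 + h$
$p = -9$ ($p = -3 - 6 = -9$)
$- \frac{1}{p + z{\left(3 \right)}} = - \frac{1}{-9 + 0} = - \frac{1}{-9} = \left(-1\right) \left(- \frac{1}{9}\right) = \frac{1}{9}$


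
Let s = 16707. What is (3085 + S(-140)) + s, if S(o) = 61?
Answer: 19853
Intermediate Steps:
(3085 + S(-140)) + s = (3085 + 61) + 16707 = 3146 + 16707 = 19853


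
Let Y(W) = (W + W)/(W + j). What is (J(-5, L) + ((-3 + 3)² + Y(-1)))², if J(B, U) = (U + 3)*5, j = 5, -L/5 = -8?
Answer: 184041/4 ≈ 46010.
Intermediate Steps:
L = 40 (L = -5*(-8) = 40)
J(B, U) = 15 + 5*U (J(B, U) = (3 + U)*5 = 15 + 5*U)
Y(W) = 2*W/(5 + W) (Y(W) = (W + W)/(W + 5) = (2*W)/(5 + W) = 2*W/(5 + W))
(J(-5, L) + ((-3 + 3)² + Y(-1)))² = ((15 + 5*40) + ((-3 + 3)² + 2*(-1)/(5 - 1)))² = ((15 + 200) + (0² + 2*(-1)/4))² = (215 + (0 + 2*(-1)*(¼)))² = (215 + (0 - ½))² = (215 - ½)² = (429/2)² = 184041/4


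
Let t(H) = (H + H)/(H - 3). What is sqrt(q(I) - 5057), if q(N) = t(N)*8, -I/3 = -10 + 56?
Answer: 3*I*sqrt(1237369)/47 ≈ 71.002*I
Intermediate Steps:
t(H) = 2*H/(-3 + H) (t(H) = (2*H)/(-3 + H) = 2*H/(-3 + H))
I = -138 (I = -3*(-10 + 56) = -3*46 = -138)
q(N) = 16*N/(-3 + N) (q(N) = (2*N/(-3 + N))*8 = 16*N/(-3 + N))
sqrt(q(I) - 5057) = sqrt(16*(-138)/(-3 - 138) - 5057) = sqrt(16*(-138)/(-141) - 5057) = sqrt(16*(-138)*(-1/141) - 5057) = sqrt(736/47 - 5057) = sqrt(-236943/47) = 3*I*sqrt(1237369)/47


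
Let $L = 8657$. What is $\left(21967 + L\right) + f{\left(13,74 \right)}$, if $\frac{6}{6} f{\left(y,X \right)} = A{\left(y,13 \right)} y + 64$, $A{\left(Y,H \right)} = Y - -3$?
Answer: $30896$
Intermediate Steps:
$A{\left(Y,H \right)} = 3 + Y$ ($A{\left(Y,H \right)} = Y + 3 = 3 + Y$)
$f{\left(y,X \right)} = 64 + y \left(3 + y\right)$ ($f{\left(y,X \right)} = \left(3 + y\right) y + 64 = y \left(3 + y\right) + 64 = 64 + y \left(3 + y\right)$)
$\left(21967 + L\right) + f{\left(13,74 \right)} = \left(21967 + 8657\right) + \left(64 + 13 \left(3 + 13\right)\right) = 30624 + \left(64 + 13 \cdot 16\right) = 30624 + \left(64 + 208\right) = 30624 + 272 = 30896$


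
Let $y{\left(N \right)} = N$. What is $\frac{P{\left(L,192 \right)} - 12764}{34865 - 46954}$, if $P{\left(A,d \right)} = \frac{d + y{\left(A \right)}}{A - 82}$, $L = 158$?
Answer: $\frac{484857}{459382} \approx 1.0555$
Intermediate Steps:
$P{\left(A,d \right)} = \frac{A + d}{-82 + A}$ ($P{\left(A,d \right)} = \frac{d + A}{A - 82} = \frac{A + d}{-82 + A}$)
$\frac{P{\left(L,192 \right)} - 12764}{34865 - 46954} = \frac{\frac{158 + 192}{-82 + 158} - 12764}{34865 - 46954} = \frac{\frac{1}{76} \cdot 350 - 12764}{-12089} = \left(\frac{1}{76} \cdot 350 - 12764\right) \left(- \frac{1}{12089}\right) = \left(\frac{175}{38} - 12764\right) \left(- \frac{1}{12089}\right) = \left(- \frac{484857}{38}\right) \left(- \frac{1}{12089}\right) = \frac{484857}{459382}$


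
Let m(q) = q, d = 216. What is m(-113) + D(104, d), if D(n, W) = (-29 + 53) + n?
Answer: 15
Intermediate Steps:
D(n, W) = 24 + n
m(-113) + D(104, d) = -113 + (24 + 104) = -113 + 128 = 15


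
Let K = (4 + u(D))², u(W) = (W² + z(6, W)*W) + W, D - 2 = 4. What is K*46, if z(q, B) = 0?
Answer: 97336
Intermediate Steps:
D = 6 (D = 2 + 4 = 6)
u(W) = W + W² (u(W) = (W² + 0*W) + W = (W² + 0) + W = W² + W = W + W²)
K = 2116 (K = (4 + 6*(1 + 6))² = (4 + 6*7)² = (4 + 42)² = 46² = 2116)
K*46 = 2116*46 = 97336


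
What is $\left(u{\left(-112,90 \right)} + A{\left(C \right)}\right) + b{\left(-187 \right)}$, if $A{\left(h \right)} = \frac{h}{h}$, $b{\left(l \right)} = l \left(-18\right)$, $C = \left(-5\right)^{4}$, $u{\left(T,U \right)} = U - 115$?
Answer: $3342$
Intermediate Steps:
$u{\left(T,U \right)} = -115 + U$
$C = 625$
$b{\left(l \right)} = - 18 l$
$A{\left(h \right)} = 1$
$\left(u{\left(-112,90 \right)} + A{\left(C \right)}\right) + b{\left(-187 \right)} = \left(\left(-115 + 90\right) + 1\right) - -3366 = \left(-25 + 1\right) + 3366 = -24 + 3366 = 3342$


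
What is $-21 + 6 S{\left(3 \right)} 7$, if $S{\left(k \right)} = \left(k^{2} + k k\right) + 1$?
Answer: $777$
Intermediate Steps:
$S{\left(k \right)} = 1 + 2 k^{2}$ ($S{\left(k \right)} = \left(k^{2} + k^{2}\right) + 1 = 2 k^{2} + 1 = 1 + 2 k^{2}$)
$-21 + 6 S{\left(3 \right)} 7 = -21 + 6 \left(1 + 2 \cdot 3^{2}\right) 7 = -21 + 6 \left(1 + 2 \cdot 9\right) 7 = -21 + 6 \left(1 + 18\right) 7 = -21 + 6 \cdot 19 \cdot 7 = -21 + 114 \cdot 7 = -21 + 798 = 777$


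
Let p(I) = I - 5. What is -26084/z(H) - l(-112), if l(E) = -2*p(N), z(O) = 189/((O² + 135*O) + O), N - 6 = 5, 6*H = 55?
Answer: -312368093/1701 ≈ -1.8364e+5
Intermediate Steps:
H = 55/6 (H = (⅙)*55 = 55/6 ≈ 9.1667)
N = 11 (N = 6 + 5 = 11)
z(O) = 189/(O² + 136*O)
p(I) = -5 + I
l(E) = -12 (l(E) = -2*(-5 + 11) = -2*6 = -12)
-26084/z(H) - l(-112) = -26084/(189/((55/6)*(136 + 55/6))) - 1*(-12) = -26084/(189*(6/55)/(871/6)) + 12 = -26084/(189*(6/55)*(6/871)) + 12 = -26084/6804/47905 + 12 = -26084*47905/6804 + 12 = -312388505/1701 + 12 = -312368093/1701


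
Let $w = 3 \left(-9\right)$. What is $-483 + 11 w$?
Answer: $-780$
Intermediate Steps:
$w = -27$
$-483 + 11 w = -483 + 11 \left(-27\right) = -483 - 297 = -780$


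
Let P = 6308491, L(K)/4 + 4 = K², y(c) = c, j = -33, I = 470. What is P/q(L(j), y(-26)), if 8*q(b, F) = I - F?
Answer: 6308491/62 ≈ 1.0175e+5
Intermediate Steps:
L(K) = -16 + 4*K²
q(b, F) = 235/4 - F/8 (q(b, F) = (470 - F)/8 = 235/4 - F/8)
P/q(L(j), y(-26)) = 6308491/(235/4 - ⅛*(-26)) = 6308491/(235/4 + 13/4) = 6308491/62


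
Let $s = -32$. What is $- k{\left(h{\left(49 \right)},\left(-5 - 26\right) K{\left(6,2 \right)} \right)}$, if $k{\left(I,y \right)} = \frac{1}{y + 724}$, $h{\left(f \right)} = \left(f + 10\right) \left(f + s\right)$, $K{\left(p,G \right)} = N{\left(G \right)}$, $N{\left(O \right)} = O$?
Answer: $- \frac{1}{662} \approx -0.0015106$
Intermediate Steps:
$K{\left(p,G \right)} = G$
$h{\left(f \right)} = \left(-32 + f\right) \left(10 + f\right)$ ($h{\left(f \right)} = \left(f + 10\right) \left(f - 32\right) = \left(10 + f\right) \left(-32 + f\right) = \left(-32 + f\right) \left(10 + f\right)$)
$k{\left(I,y \right)} = \frac{1}{724 + y}$
$- k{\left(h{\left(49 \right)},\left(-5 - 26\right) K{\left(6,2 \right)} \right)} = - \frac{1}{724 + \left(-5 - 26\right) 2} = - \frac{1}{724 - 62} = - \frac{1}{662}$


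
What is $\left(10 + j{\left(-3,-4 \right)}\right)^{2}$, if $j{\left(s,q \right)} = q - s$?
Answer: $81$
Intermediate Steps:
$\left(10 + j{\left(-3,-4 \right)}\right)^{2} = \left(10 - 1\right)^{2} = 9^{2} = 81$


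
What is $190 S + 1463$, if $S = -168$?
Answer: $-30457$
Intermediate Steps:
$190 S + 1463 = 190 \left(-168\right) + 1463 = -31920 + 1463 = -30457$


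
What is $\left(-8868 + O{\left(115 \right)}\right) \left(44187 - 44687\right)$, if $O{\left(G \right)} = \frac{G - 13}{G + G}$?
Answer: $\frac{101976900}{23} \approx 4.4338 \cdot 10^{6}$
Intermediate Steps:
$O{\left(G \right)} = \frac{-13 + G}{2 G}$
$\left(-8868 + O{\left(115 \right)}\right) \left(44187 - 44687\right) = \left(-8868 + \frac{-13 + 115}{2 \cdot 115}\right) \left(44187 - 44687\right) = \left(-8868 + \frac{1}{2} \cdot \frac{1}{115} \cdot 102\right) \left(44187 - 44687\right) = \left(-8868 + \frac{51}{115}\right) \left(-500\right) = \left(- \frac{1019769}{115}\right) \left(-500\right) = \frac{101976900}{23}$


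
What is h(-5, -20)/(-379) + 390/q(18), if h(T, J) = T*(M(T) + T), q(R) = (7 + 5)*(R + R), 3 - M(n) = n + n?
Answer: 27515/27288 ≈ 1.0083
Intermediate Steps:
M(n) = 3 - 2*n (M(n) = 3 - (n + n) = 3 - 2*n)
q(R) = 24*R (q(R) = 12*(2*R) = 24*R)
h(T, J) = T*(3 - T) (h(T, J) = T*((3 - 2*T) + T) = T*(3 - T))
h(-5, -20)/(-379) + 390/q(18) = -5*(3 - 1*(-5))/(-379) + 390/((24*18)) = -5*(3 + 5)*(-1/379) + 390/432 = -5*8*(-1/379) + 390*(1/432) = -40*(-1/379) + 65/72 = 40/379 + 65/72 = 27515/27288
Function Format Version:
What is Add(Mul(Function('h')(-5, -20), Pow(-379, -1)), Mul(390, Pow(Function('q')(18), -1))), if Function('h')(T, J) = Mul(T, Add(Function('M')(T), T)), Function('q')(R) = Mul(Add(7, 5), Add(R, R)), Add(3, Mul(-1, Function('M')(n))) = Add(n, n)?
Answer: Rational(27515, 27288) ≈ 1.0083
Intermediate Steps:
Function('M')(n) = Add(3, Mul(-2, n)) (Function('M')(n) = Add(3, Mul(-1, Add(n, n))) = Add(3, Mul(-1, Mul(2, n))) = Add(3, Mul(-2, n)))
Function('q')(R) = Mul(24, R) (Function('q')(R) = Mul(12, Mul(2, R)) = Mul(24, R))
Function('h')(T, J) = Mul(T, Add(3, Mul(-1, T))) (Function('h')(T, J) = Mul(T, Add(Add(3, Mul(-2, T)), T)) = Mul(T, Add(3, Mul(-1, T))))
Add(Mul(Function('h')(-5, -20), Pow(-379, -1)), Mul(390, Pow(Function('q')(18), -1))) = Add(Mul(Mul(-5, Add(3, Mul(-1, -5))), Pow(-379, -1)), Mul(390, Pow(Mul(24, 18), -1))) = Add(Mul(Mul(-5, Add(3, 5)), Rational(-1, 379)), Mul(390, Pow(432, -1))) = Add(Mul(Mul(-5, 8), Rational(-1, 379)), Mul(390, Rational(1, 432))) = Add(Mul(-40, Rational(-1, 379)), Rational(65, 72)) = Add(Rational(40, 379), Rational(65, 72)) = Rational(27515, 27288)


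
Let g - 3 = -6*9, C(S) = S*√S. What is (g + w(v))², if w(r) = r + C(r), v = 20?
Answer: 8961 - 2480*√5 ≈ 3415.6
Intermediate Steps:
C(S) = S^(3/2)
g = -51 (g = 3 - 6*9 = 3 - 54 = -51)
w(r) = r + r^(3/2)
(g + w(v))² = (-51 + (20 + 20^(3/2)))² = (-51 + (20 + 40*√5))² = (-31 + 40*√5)²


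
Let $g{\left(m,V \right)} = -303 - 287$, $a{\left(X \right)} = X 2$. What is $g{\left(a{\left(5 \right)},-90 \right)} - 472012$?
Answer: $-472602$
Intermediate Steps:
$a{\left(X \right)} = 2 X$
$g{\left(m,V \right)} = -590$
$g{\left(a{\left(5 \right)},-90 \right)} - 472012 = -590 - 472012 = -472602$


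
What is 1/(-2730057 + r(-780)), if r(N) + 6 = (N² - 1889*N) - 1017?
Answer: -1/649260 ≈ -1.5402e-6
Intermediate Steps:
r(N) = -1023 + N² - 1889*N (r(N) = -6 + ((N² - 1889*N) - 1017) = -6 + (-1017 + N² - 1889*N) = -1023 + N² - 1889*N)
1/(-2730057 + r(-780)) = 1/(-2730057 + (-1023 + (-780)² - 1889*(-780))) = 1/(-2730057 + (-1023 + 608400 + 1473420)) = 1/(-2730057 + 2080797) = 1/(-649260) = -1/649260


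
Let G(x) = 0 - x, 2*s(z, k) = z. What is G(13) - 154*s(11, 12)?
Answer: -860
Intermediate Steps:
s(z, k) = z/2
G(x) = -x
G(13) - 154*s(11, 12) = -1*13 - 77*11 = -13 - 154*11/2 = -13 - 847 = -860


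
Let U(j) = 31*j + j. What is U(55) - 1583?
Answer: 177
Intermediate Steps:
U(j) = 32*j
U(55) - 1583 = 32*55 - 1583 = 1760 - 1583 = 177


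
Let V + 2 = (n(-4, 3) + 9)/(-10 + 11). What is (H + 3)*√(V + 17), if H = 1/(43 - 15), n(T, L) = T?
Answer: 85*√5/14 ≈ 13.576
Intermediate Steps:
H = 1/28 ≈ 0.035714
V = 3 (V = -2 + (-4 + 9)/(-10 + 11) = -2 + 5/1 = -2 + 5*1 = -2 + 5 = 3)
(H + 3)*√(V + 17) = (1/28 + 3)*√(3 + 17) = 85*√20/28 = 85*(2*√5)/28 = 85*√5/14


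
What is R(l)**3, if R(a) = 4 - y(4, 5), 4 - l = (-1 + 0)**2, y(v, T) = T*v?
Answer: -4096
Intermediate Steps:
l = 3 (l = 4 - (-1 + 0)**2 = 4 - 1*(-1)**2 = 4 - 1*1 = 4 - 1 = 3)
R(a) = -16 (R(a) = 4 - 5*4 = 4 - 1*20 = 4 - 20 = -16)
R(l)**3 = (-16)**3 = -4096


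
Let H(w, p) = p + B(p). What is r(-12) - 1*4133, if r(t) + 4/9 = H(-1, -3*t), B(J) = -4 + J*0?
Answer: -36913/9 ≈ -4101.4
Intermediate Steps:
B(J) = -4 (B(J) = -4 + 0 = -4)
H(w, p) = -4 + p (H(w, p) = p - 4 = -4 + p)
r(t) = -40/9 - 3*t (r(t) = -4/9 + (-4 - 3*t) = -40/9 - 3*t)
r(-12) - 1*4133 = (-40/9 - 3*(-12)) - 1*4133 = (-40/9 + 36) - 4133 = 284/9 - 4133 = -36913/9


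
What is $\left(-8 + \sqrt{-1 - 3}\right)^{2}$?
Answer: $60 - 32 i \approx 60.0 - 32.0 i$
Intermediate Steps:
$\left(-8 + \sqrt{-1 - 3}\right)^{2} = \left(-8 + \sqrt{-4}\right)^{2} = \left(-8 + 2 i\right)^{2}$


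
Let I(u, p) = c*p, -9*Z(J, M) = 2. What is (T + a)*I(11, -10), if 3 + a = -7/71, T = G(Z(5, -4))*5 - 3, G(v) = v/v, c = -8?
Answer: -6240/71 ≈ -87.887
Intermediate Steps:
Z(J, M) = -2/9 (Z(J, M) = -⅑*2 = -2/9)
G(v) = 1
T = 2 (T = 1*5 - 3 = 5 - 3 = 2)
a = -220/71 (a = -3 - 7/71 = -220/71 ≈ -3.0986)
I(u, p) = -8*p
(T + a)*I(11, -10) = (2 - 220/71)*(-8*(-10)) = -78/71*80 = -6240/71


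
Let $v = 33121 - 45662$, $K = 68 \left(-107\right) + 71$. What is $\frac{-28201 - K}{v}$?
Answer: $\frac{20996}{12541} \approx 1.6742$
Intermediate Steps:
$K = -7205$ ($K = -7276 + 71 = -7205$)
$v = -12541$
$\frac{-28201 - K}{v} = \frac{-28201 - -7205}{-12541} = \left(-28201 + 7205\right) \left(- \frac{1}{12541}\right) = \left(-20996\right) \left(- \frac{1}{12541}\right) = \frac{20996}{12541}$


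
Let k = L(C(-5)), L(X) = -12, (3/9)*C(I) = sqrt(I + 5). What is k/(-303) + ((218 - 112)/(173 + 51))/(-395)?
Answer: 171607/4468240 ≈ 0.038406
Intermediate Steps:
C(I) = 3*sqrt(5 + I) (C(I) = 3*sqrt(I + 5) = 3*sqrt(5 + I))
k = -12
k/(-303) + ((218 - 112)/(173 + 51))/(-395) = -12/(-303) + ((218 - 112)/(173 + 51))/(-395) = -12*(-1/303) + (106/224)*(-1/395) = 4/101 + (106*(1/224))*(-1/395) = 4/101 + (53/112)*(-1/395) = 4/101 - 53/44240 = 171607/4468240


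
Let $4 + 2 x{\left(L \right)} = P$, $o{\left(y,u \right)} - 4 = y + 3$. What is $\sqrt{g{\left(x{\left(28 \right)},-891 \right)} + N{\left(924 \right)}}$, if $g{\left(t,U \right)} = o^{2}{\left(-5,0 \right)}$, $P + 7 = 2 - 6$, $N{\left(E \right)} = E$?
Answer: $4 \sqrt{58} \approx 30.463$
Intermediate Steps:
$o{\left(y,u \right)} = 7 + y$ ($o{\left(y,u \right)} = 4 + \left(y + 3\right) = 4 + \left(3 + y\right) = 7 + y$)
$P = -11$ ($P = -7 + \left(2 - 6\right) = -7 - 4 = -11$)
$x{\left(L \right)} = - \frac{15}{2}$ ($x{\left(L \right)} = -2 + \frac{1}{2} \left(-11\right) = -2 - \frac{11}{2} = - \frac{15}{2}$)
$g{\left(t,U \right)} = 4$ ($g{\left(t,U \right)} = \left(7 - 5\right)^{2} = 2^{2} = 4$)
$\sqrt{g{\left(x{\left(28 \right)},-891 \right)} + N{\left(924 \right)}} = \sqrt{4 + 924} = \sqrt{928} = 4 \sqrt{58}$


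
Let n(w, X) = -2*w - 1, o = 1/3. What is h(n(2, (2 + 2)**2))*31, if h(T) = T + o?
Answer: -434/3 ≈ -144.67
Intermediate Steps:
o = 1/3 ≈ 0.33333
n(w, X) = -1 - 2*w
h(T) = 1/3 + T (h(T) = T + 1/3 = 1/3 + T)
h(n(2, (2 + 2)**2))*31 = (1/3 + (-1 - 2*2))*31 = (1/3 + (-1 - 4))*31 = (1/3 - 5)*31 = -14/3*31 = -434/3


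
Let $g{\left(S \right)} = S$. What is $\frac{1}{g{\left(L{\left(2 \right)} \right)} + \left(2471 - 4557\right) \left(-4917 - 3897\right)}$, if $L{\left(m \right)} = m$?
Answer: $\frac{1}{18386006} \approx 5.4389 \cdot 10^{-8}$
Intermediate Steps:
$\frac{1}{g{\left(L{\left(2 \right)} \right)} + \left(2471 - 4557\right) \left(-4917 - 3897\right)} = \frac{1}{2 + \left(2471 - 4557\right) \left(-4917 - 3897\right)} = \frac{1}{2 - -18386004} = \frac{1}{2 + 18386004} = \frac{1}{18386006}$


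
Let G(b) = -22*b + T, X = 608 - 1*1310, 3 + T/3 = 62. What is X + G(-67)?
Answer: 949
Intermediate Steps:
T = 177 (T = -9 + 3*62 = -9 + 186 = 177)
X = -702 (X = 608 - 1310 = -702)
G(b) = 177 - 22*b (G(b) = -22*b + 177 = 177 - 22*b)
X + G(-67) = -702 + (177 - 22*(-67)) = -702 + (177 + 1474) = -702 + 1651 = 949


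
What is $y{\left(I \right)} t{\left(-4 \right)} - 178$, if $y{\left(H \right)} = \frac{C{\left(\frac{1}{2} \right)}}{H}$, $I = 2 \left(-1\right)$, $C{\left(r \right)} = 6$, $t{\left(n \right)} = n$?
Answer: $-166$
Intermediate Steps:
$I = -2$
$y{\left(H \right)} = \frac{6}{H}$
$y{\left(I \right)} t{\left(-4 \right)} - 178 = \frac{6}{-2} \left(-4\right) - 178 = 6 \left(- \frac{1}{2}\right) \left(-4\right) - 178 = \left(-3\right) \left(-4\right) - 178 = 12 - 178 = -166$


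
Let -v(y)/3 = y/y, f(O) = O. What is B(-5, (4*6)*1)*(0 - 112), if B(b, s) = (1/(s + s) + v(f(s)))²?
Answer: -143143/144 ≈ -994.05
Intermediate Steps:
v(y) = -3 (v(y) = -3*y/y = -3*1 = -3)
B(b, s) = (-3 + 1/(2*s))² (B(b, s) = (1/(s + s) - 3)² = (1/(2*s) - 3)² = (-3 + 1/(2*s))²)
B(-5, (4*6)*1)*(0 - 112) = ((1 - 6*4*6)²/(4*((4*6)*1)²))*(0 - 112) = ((1 - 144)²/(4*(24*1)²))*(-112) = ((¼)*(1 - 6*24)²/24²)*(-112) = ((¼)*(1/576)*(1 - 144)²)*(-112) = ((¼)*(1/576)*(-143)²)*(-112) = ((¼)*(1/576)*20449)*(-112) = (20449/2304)*(-112) = -143143/144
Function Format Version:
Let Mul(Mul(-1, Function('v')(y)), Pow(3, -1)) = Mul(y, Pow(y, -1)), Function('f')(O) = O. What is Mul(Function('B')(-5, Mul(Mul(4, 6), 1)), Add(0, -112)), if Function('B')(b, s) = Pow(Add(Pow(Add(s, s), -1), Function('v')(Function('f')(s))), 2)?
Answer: Rational(-143143, 144) ≈ -994.05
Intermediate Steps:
Function('v')(y) = -3 (Function('v')(y) = Mul(-3, Mul(y, Pow(y, -1))) = Mul(-3, 1) = -3)
Function('B')(b, s) = Pow(Add(-3, Mul(Rational(1, 2), Pow(s, -1))), 2) (Function('B')(b, s) = Pow(Add(Pow(Add(s, s), -1), -3), 2) = Pow(Add(Pow(Mul(2, s), -1), -3), 2) = Pow(Add(Mul(Rational(1, 2), Pow(s, -1)), -3), 2) = Pow(Add(-3, Mul(Rational(1, 2), Pow(s, -1))), 2))
Mul(Function('B')(-5, Mul(Mul(4, 6), 1)), Add(0, -112)) = Mul(Mul(Rational(1, 4), Pow(Mul(Mul(4, 6), 1), -2), Pow(Add(1, Mul(-6, Mul(Mul(4, 6), 1))), 2)), Add(0, -112)) = Mul(Mul(Rational(1, 4), Pow(Mul(24, 1), -2), Pow(Add(1, Mul(-6, Mul(24, 1))), 2)), -112) = Mul(Mul(Rational(1, 4), Pow(24, -2), Pow(Add(1, Mul(-6, 24)), 2)), -112) = Mul(Mul(Rational(1, 4), Rational(1, 576), Pow(Add(1, -144), 2)), -112) = Mul(Mul(Rational(1, 4), Rational(1, 576), Pow(-143, 2)), -112) = Mul(Mul(Rational(1, 4), Rational(1, 576), 20449), -112) = Mul(Rational(20449, 2304), -112) = Rational(-143143, 144)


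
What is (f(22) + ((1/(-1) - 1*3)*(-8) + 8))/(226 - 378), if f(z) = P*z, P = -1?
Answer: -9/76 ≈ -0.11842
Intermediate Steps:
f(z) = -z
(f(22) + ((1/(-1) - 1*3)*(-8) + 8))/(226 - 378) = (-1*22 + ((1/(-1) - 1*3)*(-8) + 8))/(226 - 378) = (-22 + ((-1 - 3)*(-8) + 8))/(-152) = (-22 + (-4*(-8) + 8))*(-1/152) = (-22 + (32 + 8))*(-1/152) = (-22 + 40)*(-1/152) = 18*(-1/152) = -9/76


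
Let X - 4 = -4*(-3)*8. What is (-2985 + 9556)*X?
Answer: 657100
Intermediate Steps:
X = 100 (X = 4 - 4*(-3)*8 = 4 + 12*8 = 4 + 96 = 100)
(-2985 + 9556)*X = (-2985 + 9556)*100 = 6571*100 = 657100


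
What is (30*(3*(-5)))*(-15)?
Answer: 6750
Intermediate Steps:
(30*(3*(-5)))*(-15) = (30*(-15))*(-15) = -450*(-15) = 6750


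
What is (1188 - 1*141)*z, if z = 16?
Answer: 16752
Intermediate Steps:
(1188 - 1*141)*z = (1188 - 1*141)*16 = (1188 - 141)*16 = 1047*16 = 16752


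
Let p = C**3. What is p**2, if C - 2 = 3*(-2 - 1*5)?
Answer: 47045881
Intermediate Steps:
C = -19 (C = 2 + 3*(-2 - 1*5) = 2 + 3*(-2 - 5) = 2 + 3*(-7) = 2 - 21 = -19)
p = -6859 (p = (-19)**3 = -6859)
p**2 = (-6859)**2 = 47045881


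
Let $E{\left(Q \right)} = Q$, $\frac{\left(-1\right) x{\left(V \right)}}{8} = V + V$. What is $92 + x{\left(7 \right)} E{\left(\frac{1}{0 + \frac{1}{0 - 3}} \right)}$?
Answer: $428$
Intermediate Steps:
$x{\left(V \right)} = - 16 V$ ($x{\left(V \right)} = - 8 \left(V + V\right) = - 8 \cdot 2 V = - 16 V$)
$92 + x{\left(7 \right)} E{\left(\frac{1}{0 + \frac{1}{0 - 3}} \right)} = 92 + \frac{\left(-16\right) 7}{0 + \frac{1}{0 - 3}} = 92 - \frac{112}{0 + \frac{1}{-3}} = 92 - \frac{112}{0 - \frac{1}{3}} = 92 - \frac{112}{- \frac{1}{3}} = 92 - -336 = 92 + 336 = 428$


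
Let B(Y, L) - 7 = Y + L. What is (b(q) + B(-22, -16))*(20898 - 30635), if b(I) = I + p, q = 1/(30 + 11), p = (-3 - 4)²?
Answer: -7195643/41 ≈ -1.7550e+5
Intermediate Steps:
p = 49 (p = (-7)² = 49)
q = 1/41 ≈ 0.024390
b(I) = 49 + I (b(I) = I + 49 = 49 + I)
B(Y, L) = 7 + L + Y (B(Y, L) = 7 + (Y + L) = 7 + (L + Y) = 7 + L + Y)
(b(q) + B(-22, -16))*(20898 - 30635) = ((49 + 1/41) + (7 - 16 - 22))*(20898 - 30635) = (2010/41 - 31)*(-9737) = (739/41)*(-9737) = -7195643/41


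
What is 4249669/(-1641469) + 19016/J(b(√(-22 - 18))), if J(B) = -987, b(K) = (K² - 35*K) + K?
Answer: -35408597807/1620129903 ≈ -21.855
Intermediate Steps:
b(K) = K² - 34*K
4249669/(-1641469) + 19016/J(b(√(-22 - 18))) = 4249669/(-1641469) + 19016/(-987) = 4249669*(-1/1641469) + 19016*(-1/987) = -4249669/1641469 - 19016/987 = -35408597807/1620129903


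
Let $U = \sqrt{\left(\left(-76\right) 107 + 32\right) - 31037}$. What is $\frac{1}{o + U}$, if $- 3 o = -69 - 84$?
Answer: $\frac{51}{41738} - \frac{i \sqrt{39137}}{41738} \approx 0.0012219 - 0.0047398 i$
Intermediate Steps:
$U = i \sqrt{39137}$ ($U = \sqrt{\left(-8132 + 32\right) - 31037} = \sqrt{-8100 - 31037} = \sqrt{-39137} = i \sqrt{39137} \approx 197.83 i$)
$o = 51$ ($o = - \frac{-69 - 84}{3} = \left(- \frac{1}{3}\right) \left(-153\right) = 51$)
$\frac{1}{o + U} = \frac{1}{51 + i \sqrt{39137}}$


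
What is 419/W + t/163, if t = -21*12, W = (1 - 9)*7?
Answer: -82409/9128 ≈ -9.0282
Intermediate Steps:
W = -56 (W = -8*7 = -56)
t = -252
419/W + t/163 = 419/(-56) - 252/163 = 419*(-1/56) - 252*1/163 = -419/56 - 252/163 = -82409/9128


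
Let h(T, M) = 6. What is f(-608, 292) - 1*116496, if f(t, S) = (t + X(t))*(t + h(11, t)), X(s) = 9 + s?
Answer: 610118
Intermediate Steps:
f(t, S) = (6 + t)*(9 + 2*t) (f(t, S) = (t + (9 + t))*(t + 6) = (9 + 2*t)*(6 + t) = (6 + t)*(9 + 2*t))
f(-608, 292) - 1*116496 = (54 + 2*(-608)² + 21*(-608)) - 1*116496 = (54 + 2*369664 - 12768) - 116496 = (54 + 739328 - 12768) - 116496 = 726614 - 116496 = 610118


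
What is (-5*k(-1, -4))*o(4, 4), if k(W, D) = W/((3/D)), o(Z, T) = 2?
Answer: -40/3 ≈ -13.333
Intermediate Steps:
k(W, D) = D*W/3 (k(W, D) = W*(D/3) = D*W/3)
(-5*k(-1, -4))*o(4, 4) = -5*(-4)*(-1)/3*2 = -5*4/3*2 = -20/3*2 = -40/3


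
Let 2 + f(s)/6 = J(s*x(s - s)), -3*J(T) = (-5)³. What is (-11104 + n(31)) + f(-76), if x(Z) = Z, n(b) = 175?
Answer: -10691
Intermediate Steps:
J(T) = 125/3 (J(T) = -⅓*(-5)³ = -⅓*(-125) = 125/3)
f(s) = 238 (f(s) = -12 + 6*(125/3) = -12 + 250 = 238)
(-11104 + n(31)) + f(-76) = (-11104 + 175) + 238 = -10929 + 238 = -10691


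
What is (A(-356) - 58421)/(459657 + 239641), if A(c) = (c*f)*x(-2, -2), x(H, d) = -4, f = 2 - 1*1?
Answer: -56997/699298 ≈ -0.081506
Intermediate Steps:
f = 1 (f = 2 - 1 = 1)
A(c) = -4*c (A(c) = (c*1)*(-4) = c*(-4) = -4*c)
(A(-356) - 58421)/(459657 + 239641) = (-4*(-356) - 58421)/(459657 + 239641) = (1424 - 58421)/699298 = -56997*1/699298 = -56997/699298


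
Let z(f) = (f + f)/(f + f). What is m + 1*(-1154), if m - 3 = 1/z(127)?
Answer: -1150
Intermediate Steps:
z(f) = 1 (z(f) = (2*f)/((2*f)) = (2*f)*(1/(2*f)) = 1)
m = 4 (m = 3 + 1/1 = 3 + 1 = 4)
m + 1*(-1154) = 4 + 1*(-1154) = 4 - 1154 = -1150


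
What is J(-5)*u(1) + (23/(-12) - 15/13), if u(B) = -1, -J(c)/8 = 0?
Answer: -479/156 ≈ -3.0705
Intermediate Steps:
J(c) = 0 (J(c) = -8*0 = 0)
J(-5)*u(1) + (23/(-12) - 15/13) = 0*(-1) + (23/(-12) - 15/13) = 0 + (23*(-1/12) - 15*1/13) = 0 + (-23/12 - 15/13) = 0 - 479/156 = -479/156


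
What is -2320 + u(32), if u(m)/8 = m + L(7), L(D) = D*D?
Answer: -1672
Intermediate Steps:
L(D) = D**2
u(m) = 392 + 8*m (u(m) = 8*(m + 7**2) = 8*(m + 49) = 8*(49 + m) = 392 + 8*m)
-2320 + u(32) = -2320 + (392 + 8*32) = -2320 + (392 + 256) = -2320 + 648 = -1672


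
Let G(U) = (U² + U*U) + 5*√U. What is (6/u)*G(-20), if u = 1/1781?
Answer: 8548800 + 106860*I*√5 ≈ 8.5488e+6 + 2.3895e+5*I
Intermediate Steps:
u = 1/1781 ≈ 0.00056148
G(U) = 2*U² + 5*√U (G(U) = (U² + U²) + 5*√U = 2*U² + 5*√U)
(6/u)*G(-20) = (6/(1/1781))*(2*(-20)² + 5*√(-20)) = (1781*6)*(2*400 + 5*(2*I*√5)) = 10686*(800 + 10*I*√5) = 8548800 + 106860*I*√5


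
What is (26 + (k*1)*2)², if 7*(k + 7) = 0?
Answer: 144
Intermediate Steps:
k = -7 (k = -7 + (⅐)*0 = -7 + 0 = -7)
(26 + (k*1)*2)² = (26 - 7*1*2)² = (26 - 7*2)² = (26 - 14)² = 12² = 144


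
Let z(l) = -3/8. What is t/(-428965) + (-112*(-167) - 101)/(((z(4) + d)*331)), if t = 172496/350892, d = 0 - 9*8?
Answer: -1866756591736052/2403923467166685 ≈ -0.77655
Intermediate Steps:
d = -72 (d = 0 - 72 = -72)
z(l) = -3/8 (z(l) = -3*⅛ = -3/8)
t = 43124/87723 (t = 172496*(1/350892) = 43124/87723 ≈ 0.49159)
t/(-428965) + (-112*(-167) - 101)/(((z(4) + d)*331)) = (43124/87723)/(-428965) + (-112*(-167) - 101)/(((-3/8 - 72)*331)) = (43124/87723)*(-1/428965) + (18704 - 101)/((-579/8*331)) = -43124/37630096695 + 18603/(-191649/8) = -43124/37630096695 + 18603*(-8/191649) = -43124/37630096695 - 49608/63883 = -1866756591736052/2403923467166685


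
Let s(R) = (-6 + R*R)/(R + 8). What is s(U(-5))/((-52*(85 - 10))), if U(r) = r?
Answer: -19/11700 ≈ -0.0016239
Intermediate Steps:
s(R) = (-6 + R²)/(8 + R)
s(U(-5))/((-52*(85 - 10))) = ((-6 + (-5)²)/(8 - 5))/((-52*(85 - 10))) = ((-6 + 25)/3)/((-52*75)) = ((⅓)*19)/(-3900) = (19/3)*(-1/3900) = -19/11700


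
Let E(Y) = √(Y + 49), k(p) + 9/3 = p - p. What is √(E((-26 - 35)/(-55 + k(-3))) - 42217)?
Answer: √(-142017988 + 58*√168374)/58 ≈ 205.45*I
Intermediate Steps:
k(p) = -3 (k(p) = -3 + (p - p) = -3 + 0 = -3)
E(Y) = √(49 + Y)
√(E((-26 - 35)/(-55 + k(-3))) - 42217) = √(√(49 + (-26 - 35)/(-55 - 3)) - 42217) = √(√(49 - 61/(-58)) - 42217) = √(√(49 - 61*(-1/58)) - 42217) = √(√(49 + 61/58) - 42217) = √(√(2903/58) - 42217) = √(√168374/58 - 42217) = √(-42217 + √168374/58)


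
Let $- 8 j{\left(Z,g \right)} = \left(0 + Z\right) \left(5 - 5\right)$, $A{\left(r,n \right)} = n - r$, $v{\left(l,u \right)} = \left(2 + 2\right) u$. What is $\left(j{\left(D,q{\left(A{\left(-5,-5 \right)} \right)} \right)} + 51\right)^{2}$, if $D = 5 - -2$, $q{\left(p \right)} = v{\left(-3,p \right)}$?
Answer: $2601$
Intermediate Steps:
$v{\left(l,u \right)} = 4 u$
$q{\left(p \right)} = 4 p$
$D = 7$ ($D = 5 + 2 = 7$)
$j{\left(Z,g \right)} = 0$ ($j{\left(Z,g \right)} = - \frac{\left(0 + Z\right) \left(5 - 5\right)}{8} = - \frac{Z 0}{8} = \left(- \frac{1}{8}\right) 0 = 0$)
$\left(j{\left(D,q{\left(A{\left(-5,-5 \right)} \right)} \right)} + 51\right)^{2} = \left(0 + 51\right)^{2} = 51^{2} = 2601$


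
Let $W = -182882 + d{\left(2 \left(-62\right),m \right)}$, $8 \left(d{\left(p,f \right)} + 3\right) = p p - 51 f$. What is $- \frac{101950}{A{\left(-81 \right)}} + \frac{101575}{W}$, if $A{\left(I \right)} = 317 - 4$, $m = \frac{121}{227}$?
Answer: $- \frac{33562072151650}{102862748427} \approx -326.28$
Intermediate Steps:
$m = \frac{121}{227}$ ($m = 121 \cdot \frac{1}{227} = \frac{121}{227} \approx 0.53304$)
$d{\left(p,f \right)} = -3 - \frac{51 f}{8} + \frac{p^{2}}{8}$ ($d{\left(p,f \right)} = -3 + \frac{p p - 51 f}{8} = -3 + \frac{p^{2} - 51 f}{8} = -3 - \left(- \frac{p^{2}}{8} + \frac{51 f}{8}\right) = -3 - \frac{51 f}{8} + \frac{p^{2}}{8}$)
$W = - \frac{328634979}{1816}$ ($W = -182882 - \left(\frac{11619}{1816} - 1922\right) = -182882 - - \frac{3478733}{1816} = -182882 + \frac{3478733}{1816} = - \frac{328634979}{1816} \approx -1.8097 \cdot 10^{5}$)
$A{\left(I \right)} = 313$
$- \frac{101950}{A{\left(-81 \right)}} + \frac{101575}{W} = - \frac{101950}{313} + \frac{101575}{- \frac{328634979}{1816}} = \left(-101950\right) \frac{1}{313} + 101575 \left(- \frac{1816}{328634979}\right) = - \frac{101950}{313} - \frac{184460200}{328634979} = - \frac{33562072151650}{102862748427}$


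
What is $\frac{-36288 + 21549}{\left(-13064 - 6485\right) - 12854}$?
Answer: $\frac{4913}{10801} \approx 0.45487$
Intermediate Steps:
$\frac{-36288 + 21549}{\left(-13064 - 6485\right) - 12854} = - \frac{14739}{-19549 - 12854} = - \frac{14739}{-32403} = \left(-14739\right) \left(- \frac{1}{32403}\right) = \frac{4913}{10801}$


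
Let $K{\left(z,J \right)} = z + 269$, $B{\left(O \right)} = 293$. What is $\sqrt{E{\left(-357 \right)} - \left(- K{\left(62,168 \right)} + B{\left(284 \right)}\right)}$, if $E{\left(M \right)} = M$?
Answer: $i \sqrt{319} \approx 17.861 i$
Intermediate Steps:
$K{\left(z,J \right)} = 269 + z$
$\sqrt{E{\left(-357 \right)} - \left(- K{\left(62,168 \right)} + B{\left(284 \right)}\right)} = \sqrt{-357 + \left(\left(269 + 62\right) - 293\right)} = \sqrt{-357 + \left(331 - 293\right)} = \sqrt{-357 + 38} = \sqrt{-319} = i \sqrt{319}$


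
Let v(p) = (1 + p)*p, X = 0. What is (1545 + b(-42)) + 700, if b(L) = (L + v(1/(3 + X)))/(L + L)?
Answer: 848797/378 ≈ 2245.5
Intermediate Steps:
v(p) = p*(1 + p)
b(L) = (4/9 + L)/(2*L) (b(L) = (L + (1 + 1/(3 + 0))/(3 + 0))/(L + L) = (L + (1 + 1/3)/3)/((2*L)) = (L + (1 + 1/3)/3)*(1/(2*L)) = (L + (1/3)*(4/3))*(1/(2*L)) = (L + 4/9)*(1/(2*L)) = (4/9 + L)*(1/(2*L)) = (4/9 + L)/(2*L))
(1545 + b(-42)) + 700 = (1545 + (1/18)*(4 + 9*(-42))/(-42)) + 700 = (1545 + (1/18)*(-1/42)*(4 - 378)) + 700 = (1545 + (1/18)*(-1/42)*(-374)) + 700 = (1545 + 187/378) + 700 = 584197/378 + 700 = 848797/378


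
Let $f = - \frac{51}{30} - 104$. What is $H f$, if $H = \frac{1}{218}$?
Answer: $- \frac{1057}{2180} \approx -0.48486$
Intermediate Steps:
$H = \frac{1}{218} \approx 0.0045872$
$f = - \frac{1057}{10}$ ($f = \left(-51\right) \frac{1}{30} - 104 = - \frac{17}{10} - 104 = - \frac{1057}{10} \approx -105.7$)
$H f = \frac{1}{218} \left(- \frac{1057}{10}\right) = - \frac{1057}{2180}$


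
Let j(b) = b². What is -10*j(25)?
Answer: -6250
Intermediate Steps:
-10*j(25) = -10*25² = -10*625 = -6250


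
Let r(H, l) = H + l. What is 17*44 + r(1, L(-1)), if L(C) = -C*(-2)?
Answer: 747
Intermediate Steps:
L(C) = 2*C
17*44 + r(1, L(-1)) = 17*44 + (1 + 2*(-1)) = 748 + (1 - 2) = 748 - 1 = 747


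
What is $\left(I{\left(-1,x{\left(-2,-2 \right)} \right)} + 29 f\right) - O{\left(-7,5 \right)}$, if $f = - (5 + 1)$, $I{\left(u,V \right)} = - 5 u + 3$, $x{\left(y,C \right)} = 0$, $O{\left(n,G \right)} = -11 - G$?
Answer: $-150$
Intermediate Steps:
$I{\left(u,V \right)} = 3 - 5 u$
$f = -6$ ($f = \left(-1\right) 6 = -6$)
$\left(I{\left(-1,x{\left(-2,-2 \right)} \right)} + 29 f\right) - O{\left(-7,5 \right)} = \left(\left(3 - -5\right) + 29 \left(-6\right)\right) - \left(-11 - 5\right) = \left(\left(3 + 5\right) - 174\right) - \left(-11 - 5\right) = \left(8 - 174\right) - -16 = -166 + 16 = -150$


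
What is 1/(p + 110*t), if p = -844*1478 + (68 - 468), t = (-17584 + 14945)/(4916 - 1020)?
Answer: -1948/2430921881 ≈ -8.0134e-7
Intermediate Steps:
t = -2639/3896 ≈ -0.67736
p = -1247832 (p = -1247432 - 400 = -1247832)
1/(p + 110*t) = 1/(-1247832 + 110*(-2639/3896)) = 1/(-1247832 - 145145/1948) = 1/(-2430921881/1948) = -1948/2430921881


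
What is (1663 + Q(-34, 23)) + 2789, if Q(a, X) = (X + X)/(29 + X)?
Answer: 115775/26 ≈ 4452.9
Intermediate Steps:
Q(a, X) = 2*X/(29 + X) (Q(a, X) = (2*X)/(29 + X) = 2*X/(29 + X))
(1663 + Q(-34, 23)) + 2789 = (1663 + 2*23/(29 + 23)) + 2789 = (1663 + 2*23/52) + 2789 = (1663 + 2*23*(1/52)) + 2789 = (1663 + 23/26) + 2789 = 43261/26 + 2789 = 115775/26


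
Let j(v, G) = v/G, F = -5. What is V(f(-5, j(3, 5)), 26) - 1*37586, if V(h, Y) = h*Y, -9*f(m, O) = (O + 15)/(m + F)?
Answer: -2818612/75 ≈ -37582.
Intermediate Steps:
f(m, O) = -(15 + O)/(9*(-5 + m)) (f(m, O) = -(O + 15)/(9*(m - 5)) = -(15 + O)/(9*(-5 + m)))
V(h, Y) = Y*h
V(f(-5, j(3, 5)), 26) - 1*37586 = 26*((-15 - 3/5)/(9*(-5 - 5))) - 1*37586 = 26*((⅑)*(-15 - 3/5)/(-10)) - 37586 = 26*((⅑)*(-⅒)*(-15 - 1*⅗)) - 37586 = 26*((⅑)*(-⅒)*(-15 - ⅗)) - 37586 = 26*((⅑)*(-⅒)*(-78/5)) - 37586 = 26*(13/75) - 37586 = 338/75 - 37586 = -2818612/75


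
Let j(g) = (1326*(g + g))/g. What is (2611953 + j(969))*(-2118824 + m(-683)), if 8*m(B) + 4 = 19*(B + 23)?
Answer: -5543987525160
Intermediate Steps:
m(B) = 433/8 + 19*B/8 (m(B) = -½ + (19*(B + 23))/8 = -½ + (19*(23 + B))/8 = -½ + (437 + 19*B)/8 = -½ + (437/8 + 19*B/8) = 433/8 + 19*B/8)
j(g) = 2652 (j(g) = (1326*(2*g))/g = (2652*g)/g = 2652)
(2611953 + j(969))*(-2118824 + m(-683)) = (2611953 + 2652)*(-2118824 + (433/8 + (19/8)*(-683))) = 2614605*(-2118824 + (433/8 - 12977/8)) = 2614605*(-2118824 - 1568) = 2614605*(-2120392) = -5543987525160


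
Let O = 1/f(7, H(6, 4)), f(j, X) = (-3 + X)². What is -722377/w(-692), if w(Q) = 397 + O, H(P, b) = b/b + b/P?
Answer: -11558032/6361 ≈ -1817.0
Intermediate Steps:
H(P, b) = 1 + b/P
O = 9/16 (O = 1/((-3 + (6 + 4)/6)²) = 1/((-3 + (⅙)*10)²) = 1/((-3 + 5/3)²) = 1/((-4/3)²) = 1/(16/9) = 9/16 ≈ 0.56250)
w(Q) = 6361/16 (w(Q) = 397 + 9/16 = 6361/16)
-722377/w(-692) = -722377/6361/16 = -722377*16/6361 = -11558032/6361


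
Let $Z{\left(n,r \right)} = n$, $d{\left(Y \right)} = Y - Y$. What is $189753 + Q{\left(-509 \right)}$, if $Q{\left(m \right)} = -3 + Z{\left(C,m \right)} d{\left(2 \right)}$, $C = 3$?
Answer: $189750$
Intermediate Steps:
$d{\left(Y \right)} = 0$
$Q{\left(m \right)} = -3$ ($Q{\left(m \right)} = -3 + 3 \cdot 0 = -3 + 0 = -3$)
$189753 + Q{\left(-509 \right)} = 189753 - 3 = 189750$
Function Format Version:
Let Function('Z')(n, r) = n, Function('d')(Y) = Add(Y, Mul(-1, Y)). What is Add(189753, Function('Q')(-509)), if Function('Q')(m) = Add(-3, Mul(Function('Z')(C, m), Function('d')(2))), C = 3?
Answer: 189750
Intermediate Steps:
Function('d')(Y) = 0
Function('Q')(m) = -3 (Function('Q')(m) = Add(-3, Mul(3, 0)) = Add(-3, 0) = -3)
Add(189753, Function('Q')(-509)) = Add(189753, -3) = 189750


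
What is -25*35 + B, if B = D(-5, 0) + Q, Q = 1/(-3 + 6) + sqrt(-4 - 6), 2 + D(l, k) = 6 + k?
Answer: -2612/3 + I*sqrt(10) ≈ -870.67 + 3.1623*I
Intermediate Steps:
D(l, k) = 4 + k (D(l, k) = -2 + (6 + k) = 4 + k)
Q = 1/3 + I*sqrt(10) (Q = 1/3 + sqrt(-10) = 1/3 + I*sqrt(10) ≈ 0.33333 + 3.1623*I)
B = 13/3 + I*sqrt(10) (B = (4 + 0) + (1/3 + I*sqrt(10)) = 4 + (1/3 + I*sqrt(10)) = 13/3 + I*sqrt(10) ≈ 4.3333 + 3.1623*I)
-25*35 + B = -25*35 + (13/3 + I*sqrt(10)) = -875 + (13/3 + I*sqrt(10)) = -2612/3 + I*sqrt(10)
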